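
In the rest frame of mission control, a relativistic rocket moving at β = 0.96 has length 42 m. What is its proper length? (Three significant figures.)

γ = 1/√(1 − β²) = 1/√(1 − 0.9216) = 1/√0.0784 = 1/0.28 = 3.5714.
Proper length: L₀ = γ·L = 3.5714 × 42 = 150 m.

150 m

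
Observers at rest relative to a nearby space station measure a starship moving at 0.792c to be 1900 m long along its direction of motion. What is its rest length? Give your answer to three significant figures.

Lorentz factor: γ = (1 − 0.627264)^(−1/2) = 1.6379.
Proper length: L₀ = γ·L = 1.6379 × 1900 = 3110 m.

3110 m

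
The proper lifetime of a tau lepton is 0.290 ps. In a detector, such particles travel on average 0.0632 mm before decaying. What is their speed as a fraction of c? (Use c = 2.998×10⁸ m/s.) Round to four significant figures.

Let x = d/(cτ) = 6.320×10^-5 m / (2.998×10⁸ m/s × 2.900×10^-13 s) = 0.72692. Since d = βγcτ, x = βγ = β/√(1−β²).
Solving: β² = x²/(1+x²) = 0.528413/1.528413 = 0.345727, so β = 0.5880.

0.5880c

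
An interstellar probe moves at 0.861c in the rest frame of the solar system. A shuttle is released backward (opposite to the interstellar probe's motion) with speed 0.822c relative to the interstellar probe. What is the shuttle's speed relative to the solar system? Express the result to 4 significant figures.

0.1334c

In units of c, u = (u' + v)/(1 + u'v) with u' = −0.822 and v = 0.861.
Numerator: −0.822 + 0.861 = 0.039. Denominator: 1 + (−0.822)(0.861) = 0.292258.
u = 0.039/0.292258 = 0.13344, so the speed is 0.1334c.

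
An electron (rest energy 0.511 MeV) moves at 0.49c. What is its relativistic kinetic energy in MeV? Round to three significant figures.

0.0752 MeV

With β = 0.49, γ = 1/√(1 − 0.49²) = 1/√0.7599 = 1.14715.
Kinetic energy: K = (γ − 1)mc² = (1.14715 − 1) × 0.511 MeV = 0.14715 × 0.511 = 0.0752 MeV.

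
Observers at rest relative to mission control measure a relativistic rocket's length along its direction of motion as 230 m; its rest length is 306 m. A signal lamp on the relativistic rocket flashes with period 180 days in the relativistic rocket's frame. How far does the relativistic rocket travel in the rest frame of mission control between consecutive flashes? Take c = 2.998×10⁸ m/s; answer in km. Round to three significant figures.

4.09×10^12 km

γ = L₀/L = 306/230 = 1.33043.
β = √(1 − 1/γ²) = 0.65958. Lab-frame period = γτ = 1.33043×180 days = 239.48 days. Distance = βc × γτ = 0.65958 × 2.998×10⁸ m/s × 20691072 s = 4.0915×10^15 m = 4.09×10^12 km.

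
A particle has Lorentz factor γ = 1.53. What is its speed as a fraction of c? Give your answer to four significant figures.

β = √(1 − 1/γ²) = √(1 − 1/2.3409) = √0.572814 = 0.7568.

0.7568c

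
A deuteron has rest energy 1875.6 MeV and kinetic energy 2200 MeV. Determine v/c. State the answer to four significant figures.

0.8878

K = (γ−1)mc², so γ = 1 + 2200/1875.6 = 2.173.
Then v/c = √(1 − γ⁻²) = √(1 − 0.211778) = √0.788222 = 0.8878.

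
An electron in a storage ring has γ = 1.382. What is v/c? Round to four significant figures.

β = √(1 − 1/γ²) = √(1 − 1/1.909924) = √0.476419 = 0.6902.

0.6902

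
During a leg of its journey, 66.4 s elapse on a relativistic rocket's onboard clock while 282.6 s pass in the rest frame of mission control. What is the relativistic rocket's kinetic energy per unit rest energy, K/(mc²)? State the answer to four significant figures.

γ = Δt/Δτ = 282.6/66.4 = 4.25602.
K/(mc²) = γ − 1 = 4.25602 − 1 = 3.256.

3.256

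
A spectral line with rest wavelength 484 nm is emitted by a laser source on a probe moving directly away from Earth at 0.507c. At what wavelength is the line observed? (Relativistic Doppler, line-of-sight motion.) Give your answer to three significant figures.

Relativistic Doppler for wavelength: λ_obs = λ_src · √((1+β)/(1−β)).
With β = 0.507: factor = √(1.507/0.493) = 1.7484.
λ_obs = 484 × 1.7484 = 846 nm.

846 nm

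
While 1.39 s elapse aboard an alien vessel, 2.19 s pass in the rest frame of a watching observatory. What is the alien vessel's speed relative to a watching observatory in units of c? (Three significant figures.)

0.773c

γ = Δt/Δτ = 2.19/1.39 = 1.5755.
β = √(1 − 1/γ²) = √(1 − 0.402868) = √0.597132 = 0.773.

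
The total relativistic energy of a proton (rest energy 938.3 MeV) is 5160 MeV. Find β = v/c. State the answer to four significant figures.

0.9833

Total energy E = γmc² gives γ = 5160/938.3 = 5.4993.
Hence β = √(1 − 1/γ²) = √(1 − 0.0330663) = √0.9669337 = 0.9833.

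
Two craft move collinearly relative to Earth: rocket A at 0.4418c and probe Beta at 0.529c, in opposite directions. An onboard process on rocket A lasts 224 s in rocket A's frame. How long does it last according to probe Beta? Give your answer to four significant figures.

363.0 s

Speed of rocket A in probe Beta's frame: u = (v_A + v_B)/(1 + v_A v_B/c²) = (0.4418 + 0.529)/(1 + 0.4418×0.529) = 0.9708/1.2337122 = 0.78689; |u| = 0.78689c.
At |u| = 0.78689c, γ = (1 − 0.619196)^(−1/2) = 1.6205.
The clock on rocket A records proper time, so probe Beta measures Δt = γΔτ = 1.6205 × 224 = 363.0 s.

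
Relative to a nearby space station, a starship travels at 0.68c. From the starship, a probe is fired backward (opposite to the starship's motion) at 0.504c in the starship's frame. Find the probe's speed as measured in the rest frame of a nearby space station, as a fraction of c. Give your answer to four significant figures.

In units of c, u = (u' + v)/(1 + u'v) with u' = −0.504 and v = 0.68.
Numerator: −0.504 + 0.68 = 0.176. Denominator: 1 + (−0.504)(0.68) = 0.65728.
u = 0.176/0.65728 = 0.26777, so the speed is 0.2678c.

0.2678c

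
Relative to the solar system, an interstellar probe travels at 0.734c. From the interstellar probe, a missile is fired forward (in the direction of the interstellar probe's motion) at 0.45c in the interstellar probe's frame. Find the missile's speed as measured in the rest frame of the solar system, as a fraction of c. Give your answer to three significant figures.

0.890c

In units of c, u = (u' + v)/(1 + u'v) with u' = 0.45 and v = 0.734.
Numerator: 0.45 + 0.734 = 1.184. Denominator: 1 + (0.45)(0.734) = 1.3303.
u = 1.184/1.3303 = 0.89002, so the speed is 0.890c.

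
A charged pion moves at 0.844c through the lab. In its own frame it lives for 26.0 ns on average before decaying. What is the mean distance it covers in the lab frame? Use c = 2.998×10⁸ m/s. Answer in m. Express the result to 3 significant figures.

Lorentz factor: γ = (1 − 0.712336)^(−1/2) = 1.8645.
Lab-frame lifetime: Δt = γτ = 1.8645 × 26.0 ns = 48.477 ns.
Distance: d = vΔt = 0.844 × 2.998×10⁸ m/s × 4.8477×10^-8 s = 12.3 m.

12.3 m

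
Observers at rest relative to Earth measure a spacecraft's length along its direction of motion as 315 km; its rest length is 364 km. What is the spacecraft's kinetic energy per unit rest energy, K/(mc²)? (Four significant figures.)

0.1556

γ = L₀/L = 364/315 = 1.15556.
Since K = (γ−1)mc², K/(mc²) = 1.15556 − 1 = 0.1556.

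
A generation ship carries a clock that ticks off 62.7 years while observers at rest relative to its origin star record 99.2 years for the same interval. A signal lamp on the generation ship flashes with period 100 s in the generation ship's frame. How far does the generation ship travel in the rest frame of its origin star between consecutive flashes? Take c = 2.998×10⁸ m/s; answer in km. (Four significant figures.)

3.676×10^7 km

From Δt = γΔτ: γ = 99.2/62.7 = 1.58214.
β = √(1 − 1/γ²) = 0.77492. Lab-frame period = γτ = 1.58214×100 s = 158.21 s. Distance = βc × γτ = 0.77492 × 2.998×10⁸ m/s × 158.21 s = 3.6756×10^10 m = 3.676×10^7 km.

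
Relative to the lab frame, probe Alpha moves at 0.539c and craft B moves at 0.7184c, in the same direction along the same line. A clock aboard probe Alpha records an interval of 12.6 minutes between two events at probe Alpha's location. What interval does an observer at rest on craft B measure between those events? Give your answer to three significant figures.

13.2 minutes

Transform probe Alpha's velocity into craft B's frame: (0.539 − 0.7184)/(1 − 0.539·0.7184) = −0.1794/0.6127824, so the relative speed is 0.29276c.
γ for this relative speed: γ = 1/√(1 − 0.0857084) = 1.0458.
The clock on probe Alpha records proper time, so craft B measures Δt = γΔτ = 1.0458 × 12.6 = 13.2 minutes.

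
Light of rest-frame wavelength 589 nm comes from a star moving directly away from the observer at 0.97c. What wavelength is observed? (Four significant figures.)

4773 nm

Relativistic Doppler for wavelength: λ_obs = λ_src · √((1+β)/(1−β)).
With β = 0.97: factor = √(1.97/0.03) = 8.1035.
λ_obs = 589 × 8.1035 = 4773 nm.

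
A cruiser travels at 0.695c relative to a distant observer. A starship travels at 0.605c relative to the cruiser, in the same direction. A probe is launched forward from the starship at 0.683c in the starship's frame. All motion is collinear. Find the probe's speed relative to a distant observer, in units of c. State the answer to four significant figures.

0.9835c

First combine the probe and starship (S''→S'): u₁ = (0.683 + 0.605)/(1 + 0.683×0.605) = 1.288/1.413215 = 0.9114.
Then combine with the cruiser (S'→S): u = (0.9114 + 0.695)/(1 + 0.9114×0.695) = 1.6064/1.633423 = 0.98346.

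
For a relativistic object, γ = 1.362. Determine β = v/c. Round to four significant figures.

β = √(1 − 1/γ²) = √(1 − 1/1.855044) = √0.460929 = 0.6789.

0.6789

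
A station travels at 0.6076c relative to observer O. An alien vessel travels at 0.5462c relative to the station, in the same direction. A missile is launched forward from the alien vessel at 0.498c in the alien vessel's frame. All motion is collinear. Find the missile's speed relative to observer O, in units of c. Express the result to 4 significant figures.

Apply u = (u'+v)/(1+u'v) twice. Missile in the station frame: (0.498+0.5462)/(1+0.498·0.5462) = 1.0442/1.2720076 = 0.82091c.
That velocity, transformed to the rest frame of observer O: (0.82091+0.6076)/(1+0.82091·0.6076) = 1.42851/1.498784916 = 0.95311c.

0.9531c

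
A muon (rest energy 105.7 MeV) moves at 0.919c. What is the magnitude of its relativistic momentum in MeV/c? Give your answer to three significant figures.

With β = 0.919, γ = 1/√(1 − 0.919²) = 1/√0.155439 = 2.5364.
Momentum: p = γβ·mc = 2.5364 × 0.919 × 105.7 MeV/c = 246 MeV/c.

246 MeV/c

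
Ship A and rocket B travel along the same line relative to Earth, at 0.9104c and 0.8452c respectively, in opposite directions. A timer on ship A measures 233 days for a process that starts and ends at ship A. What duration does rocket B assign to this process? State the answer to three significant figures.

The velocity of ship A relative to rocket B is (0.9104 + 0.8452)c / (1 + 0.9104×0.8452) = 0.99216c; relative speed 0.99216c.
At |u| = 0.99216c, γ = (1 − 0.984381)^(−1/2) = 8.0015.
Ship A's interval is proper; time dilation gives Δt_B = γΔτ = 8.0015 × 233 days = 1860 days.

1860 days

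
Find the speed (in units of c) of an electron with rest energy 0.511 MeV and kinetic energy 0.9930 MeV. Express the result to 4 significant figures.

0.9405c

γ = 1 + K/(mc²) = 1 + 0.9930/0.511 = 2.9432.
β = √(1 − 1/γ²) = √(1 − 0.115441) = √0.884559 = 0.9405.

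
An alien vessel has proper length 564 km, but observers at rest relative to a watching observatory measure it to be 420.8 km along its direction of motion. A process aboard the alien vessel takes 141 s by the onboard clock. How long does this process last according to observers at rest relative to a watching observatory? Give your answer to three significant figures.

189 s

From L = L₀/γ: γ = 564/420.8 = 1.3403.
The same γ dilates the second interval: 1.3403 × 141 s = 189 s.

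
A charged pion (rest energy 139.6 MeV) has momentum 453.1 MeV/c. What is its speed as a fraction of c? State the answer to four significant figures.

0.9557c

βγ = pc/(mc²) = 453.1/139.6 = 3.2457.
Since γ² = 1 + (βγ)² = 11.5346, γ = √11.5346 = 3.39626, and β = (βγ)/γ = 3.2457/3.39626 = 0.9557.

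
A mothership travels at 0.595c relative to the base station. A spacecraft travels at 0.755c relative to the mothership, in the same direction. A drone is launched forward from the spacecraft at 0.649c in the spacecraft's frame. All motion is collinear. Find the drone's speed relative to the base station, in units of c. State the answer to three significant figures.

Apply u = (u'+v)/(1+u'v) twice. Drone in the mothership frame: (0.649+0.755)/(1+0.649·0.755) = 1.404/1.489995 = 0.94229c.
That velocity, transformed to the rest frame of the base station: (0.94229+0.595)/(1+0.94229·0.595) = 1.53729/1.56066255 = 0.98502c.

0.985c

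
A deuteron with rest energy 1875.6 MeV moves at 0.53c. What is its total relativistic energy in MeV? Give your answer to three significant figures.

With β = 0.53, γ = 1/√(1 − 0.53²) = 1/√0.7191 = 1.1792.
Total energy: E = γmc² = 1.1792 × 1875.6 MeV = 2210 MeV.

2210 MeV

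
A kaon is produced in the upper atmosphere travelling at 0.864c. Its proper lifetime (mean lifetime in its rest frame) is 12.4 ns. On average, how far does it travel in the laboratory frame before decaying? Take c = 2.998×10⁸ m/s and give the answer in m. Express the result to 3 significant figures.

6.38 m

With β = 0.864, γ = 1/√(1 − 0.864²) = 1/√0.253504 = 1.9861.
Lab-frame lifetime: Δt = γτ = 1.9861 × 12.4 ns = 24.628 ns.
Distance: d = vΔt = 0.864 × 2.998×10⁸ m/s × 2.4628×10^-8 s = 6.38 m.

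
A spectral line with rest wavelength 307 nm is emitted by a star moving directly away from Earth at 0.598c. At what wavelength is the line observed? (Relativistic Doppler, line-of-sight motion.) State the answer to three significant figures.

612 nm

Relativistic Doppler for wavelength: λ_obs = λ_src · √((1+β)/(1−β)).
With β = 0.598: factor = √(1.598/0.402) = 1.9938.
λ_obs = 307 × 1.9938 = 612 nm.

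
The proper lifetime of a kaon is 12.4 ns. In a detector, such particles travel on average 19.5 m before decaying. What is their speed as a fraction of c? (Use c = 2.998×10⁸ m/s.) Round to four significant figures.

Lab distance = (lab lifetime)·v = γτ·βc, so βγ = d/(cτ) = 19.50/(2.998×10⁸ × 1.240×10^-8) = 5.2454.
With βγ = 5.2454: γ² = 1 + (βγ)² = 28.5142, and β = (βγ)/γ = 5.2454/5.33987 = 0.9823.

0.9823c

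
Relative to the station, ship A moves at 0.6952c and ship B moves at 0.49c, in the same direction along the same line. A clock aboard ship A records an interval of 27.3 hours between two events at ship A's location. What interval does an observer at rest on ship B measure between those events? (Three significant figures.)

Transform ship A's velocity into ship B's frame: (0.6952 − 0.49)/(1 − 0.6952·0.49) = 0.2052/0.659352, so the relative speed is 0.31121c.
γ for this relative speed: γ = 1/√(1 − 0.0968517) = 1.0523.
The clock on ship A records proper time, so ship B measures Δt = γΔτ = 1.0523 × 27.3 = 28.7 hours.

28.7 hours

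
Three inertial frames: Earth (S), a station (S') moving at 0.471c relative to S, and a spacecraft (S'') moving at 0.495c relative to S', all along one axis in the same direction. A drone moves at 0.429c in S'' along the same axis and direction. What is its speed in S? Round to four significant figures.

0.9074c

Compose velocities in two stages. Stage 1 (into S'): u₁ = (0.429+0.495)/(1+0.429×0.495) = 0.76215.
Stage 2 (into S): u = (0.76215+0.471)/(1+0.76215×0.471) = 0.90741, so the speed is 0.9074c.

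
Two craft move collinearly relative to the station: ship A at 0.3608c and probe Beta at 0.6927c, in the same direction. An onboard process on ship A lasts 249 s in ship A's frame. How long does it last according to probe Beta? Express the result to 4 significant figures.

277.7 s

Speed of ship A in probe Beta's frame: u = (v_A − v_B)/(1 − v_A v_B/c²) = (0.3608 − 0.6927)/(1 − 0.3608×0.6927) = −0.3319/0.75007384 = −0.44249; |u| = 0.44249c.
γ for this relative speed: γ = 1/√(1 − 0.195797) = 1.1151.
The clock on ship A records proper time, so probe Beta measures Δt = γΔτ = 1.1151 × 249 = 277.7 s.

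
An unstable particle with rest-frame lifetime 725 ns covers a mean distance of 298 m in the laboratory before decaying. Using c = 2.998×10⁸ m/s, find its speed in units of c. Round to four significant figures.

0.8079c

Lab distance = (lab lifetime)·v = γτ·βc, so βγ = d/(cτ) = 298.0/(2.998×10⁸ × 7.250×10^-7) = 1.371.
With βγ = 1.371: γ² = 1 + (βγ)² = 2.87964, and β = (βγ)/γ = 1.371/1.69695 = 0.8079.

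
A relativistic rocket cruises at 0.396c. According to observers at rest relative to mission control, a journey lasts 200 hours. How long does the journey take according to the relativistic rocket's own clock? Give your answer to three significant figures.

184 hours

With β = 0.396, γ = 1/√(1 − 0.396²) = 1/√0.843184 = 1.089.
The moving clock records proper time: Δτ = Δt/γ = 200/1.089 = 184 hours.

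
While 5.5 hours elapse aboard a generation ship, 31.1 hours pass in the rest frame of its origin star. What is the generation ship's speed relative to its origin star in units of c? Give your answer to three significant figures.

0.984c

γ = Δt/Δτ = 31.1/5.5 = 5.6545.
β = √(1 − 1/γ²) = √(1 − 0.031276) = √0.968724 = 0.984.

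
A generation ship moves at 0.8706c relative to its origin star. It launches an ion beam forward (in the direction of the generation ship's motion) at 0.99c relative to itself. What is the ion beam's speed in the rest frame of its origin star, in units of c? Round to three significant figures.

0.999c

In units of c, u = (u' + v)/(1 + u'v) with u' = 0.99 and v = 0.8706.
Numerator: 0.99 + 0.8706 = 1.8606. Denominator: 1 + (0.99)(0.8706) = 1.861894.
u = 1.8606/1.861894 = 0.99931, so the speed is 0.999c.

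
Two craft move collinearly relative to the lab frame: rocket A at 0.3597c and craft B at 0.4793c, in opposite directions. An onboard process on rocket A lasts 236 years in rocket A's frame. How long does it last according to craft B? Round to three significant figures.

338 years

Transform rocket A's velocity into craft B's frame: (0.3597 + 0.4793)/(1 + 0.3597·0.4793) = 0.839/1.17240421, so the relative speed is 0.71562c.
γ for this relative speed: γ = 1/√(1 − 0.512112) = 1.4317.
The clock on rocket A records proper time, so craft B measures Δt = γΔτ = 1.4317 × 236 = 338 years.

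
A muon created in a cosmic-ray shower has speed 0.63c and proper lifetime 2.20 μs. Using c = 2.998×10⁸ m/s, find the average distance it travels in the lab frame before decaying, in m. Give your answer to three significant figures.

γ = 1/√(1 − β²) = 1/√(1 − 0.3969) = 1/√0.6031 = 1/0.776595 = 1.2877.
Lab-frame lifetime: Δt = γτ = 1.2877 × 2.20 μs = 2.8329 μs.
Distance: d = vΔt = 0.63 × 2.998×10⁸ m/s × 2.8329×10^-6 s = 535 m.

535 m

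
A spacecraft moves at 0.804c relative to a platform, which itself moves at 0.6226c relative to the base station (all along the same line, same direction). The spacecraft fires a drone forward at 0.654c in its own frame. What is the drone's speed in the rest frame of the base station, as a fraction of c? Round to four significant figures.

Compose velocities in two stages. Stage 1 (into S'): u₁ = (0.654+0.804)/(1+0.654×0.804) = 0.95555.
Stage 2 (into S): u = (0.95555+0.6226)/(1+0.95555×0.6226) = 0.98948, so the speed is 0.9895c.

0.9895c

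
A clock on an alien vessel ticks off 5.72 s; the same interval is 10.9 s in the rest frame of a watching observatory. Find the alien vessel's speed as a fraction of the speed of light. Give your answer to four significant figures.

0.8512c

γ = Δt/Δτ = 10.9/5.72 = 1.9056.
β = √(1 − 1/γ²) = √(1 − 0.275383) = √0.724617 = 0.8512.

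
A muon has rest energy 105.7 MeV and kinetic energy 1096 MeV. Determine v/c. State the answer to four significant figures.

0.9961

γ = 1 + K/(mc²) = 1 + 1096/105.7 = 11.369.
β = √(1 − 1/γ²) = √(1 − 0.00773669) = √0.99226331 = 0.9961.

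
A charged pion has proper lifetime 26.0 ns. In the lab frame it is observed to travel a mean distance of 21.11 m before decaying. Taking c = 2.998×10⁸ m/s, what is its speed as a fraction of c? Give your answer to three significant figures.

Lab distance = (lab lifetime)·v = γτ·βc, so βγ = d/(cτ) = 21.11/(2.998×10⁸ × 2.600×10^-8) = 2.7082.
With βγ = 2.7082: γ² = 1 + (βγ)² = 8.33435, and β = (βγ)/γ = 2.7082/2.88693 = 0.938.

0.938c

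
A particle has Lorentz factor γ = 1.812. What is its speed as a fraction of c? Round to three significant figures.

0.834c

β = √(1 − 1/γ²) = √(1 − 1/3.283344) = √0.695432 = 0.834.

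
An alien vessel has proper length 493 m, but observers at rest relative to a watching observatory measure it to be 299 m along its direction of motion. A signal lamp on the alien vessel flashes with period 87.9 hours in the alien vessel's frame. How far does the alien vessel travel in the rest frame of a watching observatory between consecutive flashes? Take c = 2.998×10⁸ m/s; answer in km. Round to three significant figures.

1.24×10^11 km

From L = L₀/γ: γ = 493/299 = 1.64883.
β = √(1 − 1/γ²) = 0.79509. Lab-frame period = γτ = 1.64883×87.9 hours = 144.93 hours. Distance = βc × γτ = 0.79509 × 2.998×10⁸ m/s × 521748 s = 1.2437×10^14 m = 1.24×10^11 km.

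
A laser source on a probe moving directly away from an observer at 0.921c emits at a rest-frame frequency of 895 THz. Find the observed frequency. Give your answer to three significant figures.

Relativistic Doppler (source moving away): f_obs = f_src · √((1−β)/(1+β)).
With β = 0.921: factor = √(0.079/1.921) = 0.20279.
f_obs = 895 × 0.20279 = 181 THz.

181 THz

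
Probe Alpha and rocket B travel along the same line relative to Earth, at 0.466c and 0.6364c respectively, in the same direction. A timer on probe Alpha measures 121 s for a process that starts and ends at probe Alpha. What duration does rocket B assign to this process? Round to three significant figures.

Transform probe Alpha's velocity into rocket B's frame: (0.466 − 0.6364)/(1 − 0.466·0.6364) = −0.1704/0.7034376, so the relative speed is 0.24224c.
γ for this relative speed: γ = 1/√(1 − 0.0586802) = 1.0307.
Probe Alpha's interval is proper; time dilation gives Δt_B = γΔτ = 1.0307 × 121 s = 125 s.

125 s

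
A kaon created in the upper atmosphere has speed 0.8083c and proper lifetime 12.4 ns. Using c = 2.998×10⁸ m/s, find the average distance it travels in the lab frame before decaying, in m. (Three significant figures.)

5.10 m

With β = 0.8083, γ = 1/√(1 − 0.8083²) = 1/√0.34665111 = 1.6985.
Lab-frame lifetime: Δt = γτ = 1.6985 × 12.4 ns = 21.061 ns.
Distance: d = vΔt = 0.8083 × 2.998×10⁸ m/s × 2.1061×10^-8 s = 5.10 m.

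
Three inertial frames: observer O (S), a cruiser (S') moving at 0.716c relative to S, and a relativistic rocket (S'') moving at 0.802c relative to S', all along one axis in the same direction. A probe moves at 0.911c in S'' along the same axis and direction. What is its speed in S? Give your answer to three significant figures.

0.998c

First combine the probe and relativistic rocket (S''→S'): u₁ = (0.911 + 0.802)/(1 + 0.911×0.802) = 1.713/1.730622 = 0.98982.
Then combine with the cruiser (S'→S): u = (0.98982 + 0.716)/(1 + 0.98982×0.716) = 1.70582/1.70871112 = 0.99831.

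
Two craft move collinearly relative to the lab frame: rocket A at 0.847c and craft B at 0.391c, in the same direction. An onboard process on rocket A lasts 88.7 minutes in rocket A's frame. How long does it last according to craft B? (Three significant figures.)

Speed of rocket A in craft B's frame: u = (v_A − v_B)/(1 − v_A v_B/c²) = (0.847 − 0.391)/(1 − 0.847×0.391) = 0.456/0.668823 = 0.68179; |u| = 0.68179c.
At |u| = 0.68179c, γ = (1 − 0.464838)^(−1/2) = 1.367.
The clock on rocket A records proper time, so craft B measures Δt = γΔτ = 1.367 × 88.7 = 121 minutes.

121 minutes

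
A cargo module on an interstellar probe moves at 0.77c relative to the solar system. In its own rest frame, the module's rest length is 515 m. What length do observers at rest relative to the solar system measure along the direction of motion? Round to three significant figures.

329 m

γ = 1/√(1 − β²) = 1/√(1 − 0.5929) = 1/√0.4071 = 1/0.638044 = 1.5673.
Length contraction: L = L₀/γ = 515/1.5673 = 329 m.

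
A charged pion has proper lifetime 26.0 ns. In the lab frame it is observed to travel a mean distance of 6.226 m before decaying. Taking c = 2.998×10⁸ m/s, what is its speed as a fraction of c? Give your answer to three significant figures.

Let x = d/(cτ) = 6.226 m / (2.998×10⁸ m/s × 2.600×10^-8 s) = 0.79874. Since d = βγcτ, x = βγ = β/√(1−β²).
Solving: β² = x²/(1+x²) = 0.637986/1.637986 = 0.389494, so β = 0.624.

0.624c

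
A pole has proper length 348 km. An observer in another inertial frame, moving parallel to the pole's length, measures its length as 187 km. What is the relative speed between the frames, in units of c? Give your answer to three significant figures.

Length contraction gives γ = L₀/L = 348/187 = 1.861.
β = √(1 − 1/γ²) = √0.71126 = 0.843.

0.843c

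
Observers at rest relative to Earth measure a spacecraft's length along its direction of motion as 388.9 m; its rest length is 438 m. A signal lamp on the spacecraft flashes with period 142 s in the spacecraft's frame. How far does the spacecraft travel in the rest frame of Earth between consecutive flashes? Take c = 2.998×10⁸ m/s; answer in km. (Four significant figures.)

From L = L₀/γ: γ = 438/388.9 = 1.12625.
β = √(1 − 1/γ²) = 0.46003. Lab-frame period = γτ = 1.12625×142 s = 159.93 s. Distance = βc × γτ = 0.46003 × 2.998×10⁸ m/s × 159.93 s = 2.2057×10^10 m = 2.206×10^7 km.

2.206×10^7 km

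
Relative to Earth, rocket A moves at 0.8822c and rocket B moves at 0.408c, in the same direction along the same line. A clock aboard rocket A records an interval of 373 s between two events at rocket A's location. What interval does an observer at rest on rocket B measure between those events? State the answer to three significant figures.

The velocity of rocket A relative to rocket B is (0.8822 − 0.408)c / (1 − 0.8822×0.408) = 0.74087c; relative speed 0.74087c.
At |u| = 0.74087c, γ = (1 − 0.548888)^(−1/2) = 1.4889.
The clock on rocket A records proper time, so rocket B measures Δt = γΔτ = 1.4889 × 373 = 555 s.

555 s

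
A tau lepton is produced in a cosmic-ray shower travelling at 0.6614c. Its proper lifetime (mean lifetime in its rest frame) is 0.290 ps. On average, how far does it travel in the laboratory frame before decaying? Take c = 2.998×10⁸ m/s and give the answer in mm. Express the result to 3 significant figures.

0.0767 mm

Lorentz factor: γ = (1 − 0.43744996)^(−1/2) = 1.3333.
Lab-frame lifetime: Δt = γτ = 1.3333 × 0.290 ps = 0.38666 ps.
Distance: d = vΔt = 0.6614 × 2.998×10⁸ m/s × 3.8666×10^-13 s = 7.67×10^-5 m = 0.0767 mm.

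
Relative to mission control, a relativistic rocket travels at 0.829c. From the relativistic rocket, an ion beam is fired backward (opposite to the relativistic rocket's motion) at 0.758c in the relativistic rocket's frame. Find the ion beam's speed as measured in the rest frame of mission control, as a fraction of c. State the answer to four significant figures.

In units of c, u = (u' + v)/(1 + u'v) with u' = −0.758 and v = 0.829.
Numerator: −0.758 + 0.829 = 0.071. Denominator: 1 + (−0.758)(0.829) = 0.371618.
u = 0.071/0.371618 = 0.19106, so the speed is 0.1911c.

0.1911c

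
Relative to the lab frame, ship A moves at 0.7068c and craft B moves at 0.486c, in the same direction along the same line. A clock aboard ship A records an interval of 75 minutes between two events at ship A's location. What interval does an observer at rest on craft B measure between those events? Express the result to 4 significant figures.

Speed of ship A in craft B's frame: u = (v_A − v_B)/(1 − v_A v_B/c²) = (0.7068 − 0.486)/(1 − 0.7068×0.486) = 0.2208/0.6564952 = 0.33633; |u| = 0.33633c.
γ for this relative speed: γ = 1/√(1 − 0.113118) = 1.0619.
Ship A's interval is proper; time dilation gives Δt_B = γΔτ = 1.0619 × 75 minutes = 79.64 minutes.

79.64 minutes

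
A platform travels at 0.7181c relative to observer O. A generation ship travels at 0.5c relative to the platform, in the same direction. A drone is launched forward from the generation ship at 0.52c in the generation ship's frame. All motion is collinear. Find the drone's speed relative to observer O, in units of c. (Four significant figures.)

0.9660c

Apply u = (u'+v)/(1+u'v) twice. Drone in the platform frame: (0.52+0.5)/(1+0.52·0.5) = 1.02/1.26 = 0.80952c.
That velocity, transformed to the rest frame of observer O: (0.80952+0.7181)/(1+0.80952·0.7181) = 1.52762/1.581316312 = 0.96604c.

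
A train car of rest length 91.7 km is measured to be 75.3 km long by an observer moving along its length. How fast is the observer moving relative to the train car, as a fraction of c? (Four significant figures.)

0.5707c

Length contraction gives γ = L₀/L = 91.7/75.3 = 1.2178.
β = √(1 − 1/γ²) = √0.325708 = 0.5707.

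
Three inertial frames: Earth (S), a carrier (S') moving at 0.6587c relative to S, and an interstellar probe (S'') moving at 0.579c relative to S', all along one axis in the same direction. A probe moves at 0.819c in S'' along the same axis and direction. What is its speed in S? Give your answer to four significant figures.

0.9891c

Apply u = (u'+v)/(1+u'v) twice. Probe in the carrier frame: (0.819+0.579)/(1+0.819·0.579) = 1.398/1.474201 = 0.94831c.
That velocity, transformed to the rest frame of Earth: (0.94831+0.6587)/(1+0.94831·0.6587) = 1.60701/1.624651797 = 0.98914c.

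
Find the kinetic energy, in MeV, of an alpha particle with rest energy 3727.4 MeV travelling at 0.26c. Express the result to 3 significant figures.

With β = 0.26, γ = 1/√(1 − 0.26²) = 1/√0.9324 = 1.035616.
Kinetic energy: K = (γ − 1)mc² = (1.035616 − 1) × 3727.4 MeV = 0.035616 × 3727.4 = 133 MeV.

133 MeV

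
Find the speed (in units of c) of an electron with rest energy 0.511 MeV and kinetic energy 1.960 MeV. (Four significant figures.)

0.9784c

γ = 1 + K/(mc²) = 1 + 1.960/0.511 = 4.8356.
β = √(1 − 1/γ²) = √(1 − 0.0427661) = √0.9572339 = 0.9784.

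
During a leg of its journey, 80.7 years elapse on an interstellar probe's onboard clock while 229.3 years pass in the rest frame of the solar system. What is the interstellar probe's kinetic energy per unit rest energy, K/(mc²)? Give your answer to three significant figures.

1.84

The time-dilation ratio gives γ = 229.3/80.7 = 2.84139.
Since K = (γ−1)mc², K/(mc²) = 2.84139 − 1 = 1.84.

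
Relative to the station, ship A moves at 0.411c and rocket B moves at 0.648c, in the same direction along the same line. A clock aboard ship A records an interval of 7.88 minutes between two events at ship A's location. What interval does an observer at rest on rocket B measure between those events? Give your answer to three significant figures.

Speed of ship A in rocket B's frame: u = (v_A − v_B)/(1 − v_A v_B/c²) = (0.411 − 0.648)/(1 − 0.411×0.648) = −0.237/0.733672 = −0.32303; |u| = 0.32303c.
γ for this relative speed: γ = 1/√(1 − 0.104348) = 1.0566.
The clock on ship A records proper time, so rocket B measures Δt = γΔτ = 1.0566 × 7.88 = 8.33 minutes.

8.33 minutes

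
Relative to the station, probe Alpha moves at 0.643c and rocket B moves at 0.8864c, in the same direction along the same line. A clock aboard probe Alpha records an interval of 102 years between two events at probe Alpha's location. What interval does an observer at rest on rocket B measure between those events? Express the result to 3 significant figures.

Transform probe Alpha's velocity into rocket B's frame: (0.643 − 0.8864)/(1 − 0.643·0.8864) = −0.2434/0.4300448, so the relative speed is 0.56599c.
At |u| = 0.56599c, γ = (1 − 0.320345)^(−1/2) = 1.213.
The clock on probe Alpha records proper time, so rocket B measures Δt = γΔτ = 1.213 × 102 = 124 years.

124 years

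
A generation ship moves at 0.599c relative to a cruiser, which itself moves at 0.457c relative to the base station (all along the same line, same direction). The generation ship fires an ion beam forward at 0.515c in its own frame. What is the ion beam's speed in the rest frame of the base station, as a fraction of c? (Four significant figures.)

0.9419c

Apply u = (u'+v)/(1+u'v) twice. Ion beam in the cruiser frame: (0.515+0.599)/(1+0.515·0.599) = 1.114/1.308485 = 0.85137c.
That velocity, transformed to the rest frame of the base station: (0.85137+0.457)/(1+0.85137·0.457) = 1.30837/1.38907609 = 0.9419c.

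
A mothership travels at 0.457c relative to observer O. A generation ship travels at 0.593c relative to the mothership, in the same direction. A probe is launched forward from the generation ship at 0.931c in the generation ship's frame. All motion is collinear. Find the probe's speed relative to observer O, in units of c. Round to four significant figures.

First combine the probe and generation ship (S''→S'): u₁ = (0.931 + 0.593)/(1 + 0.931×0.593) = 1.524/1.552083 = 0.98191.
Then combine with the mothership (S'→S): u = (0.98191 + 0.457)/(1 + 0.98191×0.457) = 1.43891/1.44873287 = 0.99322.

0.9932c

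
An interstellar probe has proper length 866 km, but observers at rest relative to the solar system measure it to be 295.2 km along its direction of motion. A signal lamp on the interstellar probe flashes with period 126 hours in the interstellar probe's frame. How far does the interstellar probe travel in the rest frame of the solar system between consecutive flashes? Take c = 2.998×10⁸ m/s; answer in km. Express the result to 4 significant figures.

Length contraction gives γ = L₀/L = 866/295.2 = 2.9336.
β = √(1 − 1/γ²) = 0.94011. Lab-frame period = γτ = 2.9336×126 hours = 369.63 hours. Distance = βc × γτ = 0.94011 × 2.998×10⁸ m/s × 1330668 s = 3.7504×10^14 m = 3.750×10^11 km.

3.750×10^11 km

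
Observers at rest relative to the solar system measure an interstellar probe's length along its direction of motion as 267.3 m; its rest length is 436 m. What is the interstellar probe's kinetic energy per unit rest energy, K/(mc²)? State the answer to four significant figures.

0.6311

Length contraction gives γ = L₀/L = 436/267.3 = 1.63113.
K/(mc²) = γ − 1 = 1.63113 − 1 = 0.6311.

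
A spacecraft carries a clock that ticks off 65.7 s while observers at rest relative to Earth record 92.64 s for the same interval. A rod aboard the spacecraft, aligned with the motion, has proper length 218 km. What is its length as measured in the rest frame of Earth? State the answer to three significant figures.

155 km

The time-dilation ratio gives γ = 92.64/65.7 = 1.41005.
The rod contracts by the same γ: 218 km / 1.41005 = 155 km.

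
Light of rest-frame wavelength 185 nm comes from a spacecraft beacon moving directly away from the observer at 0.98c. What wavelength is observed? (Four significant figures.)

Relativistic Doppler for wavelength: λ_obs = λ_src · √((1+β)/(1−β)).
With β = 0.98: factor = √(1.98/0.02) = 9.9499.
λ_obs = 185 × 9.9499 = 1841 nm.

1841 nm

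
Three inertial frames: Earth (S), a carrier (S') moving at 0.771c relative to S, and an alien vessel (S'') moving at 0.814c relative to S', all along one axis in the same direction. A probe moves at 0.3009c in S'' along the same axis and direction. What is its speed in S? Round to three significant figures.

Apply u = (u'+v)/(1+u'v) twice. Probe in the carrier frame: (0.3009+0.814)/(1+0.3009·0.814) = 1.1149/1.2449326 = 0.89555c.
That velocity, transformed to the rest frame of Earth: (0.89555+0.771)/(1+0.89555·0.771) = 1.66655/1.69046905 = 0.98585c.

0.986c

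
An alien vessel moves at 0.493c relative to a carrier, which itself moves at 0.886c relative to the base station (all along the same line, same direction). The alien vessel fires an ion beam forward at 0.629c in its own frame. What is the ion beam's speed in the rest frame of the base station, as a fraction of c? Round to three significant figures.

0.991c

First combine the ion beam and alien vessel (S''→S'): u₁ = (0.629 + 0.493)/(1 + 0.629×0.493) = 1.122/1.310097 = 0.85643.
Then combine with the carrier (S'→S): u = (0.85643 + 0.886)/(1 + 0.85643×0.886) = 1.74243/1.75879698 = 0.99069.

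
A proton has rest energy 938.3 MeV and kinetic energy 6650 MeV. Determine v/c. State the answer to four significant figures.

γ = 1 + K/(mc²) = 1 + 6650/938.3 = 8.0873.
β = √(1 − 1/γ²) = √(1 − 0.0152895) = √0.9847105 = 0.9923.

0.9923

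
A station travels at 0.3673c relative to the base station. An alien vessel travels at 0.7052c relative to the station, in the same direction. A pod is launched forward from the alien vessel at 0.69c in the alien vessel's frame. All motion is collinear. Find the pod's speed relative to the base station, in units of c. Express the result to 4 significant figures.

0.9711c

Apply u = (u'+v)/(1+u'v) twice. Pod in the station frame: (0.69+0.7052)/(1+0.69·0.7052) = 1.3952/1.486588 = 0.93852c.
That velocity, transformed to the rest frame of the base station: (0.93852+0.3673)/(1+0.93852·0.3673) = 1.30582/1.344718396 = 0.97107c.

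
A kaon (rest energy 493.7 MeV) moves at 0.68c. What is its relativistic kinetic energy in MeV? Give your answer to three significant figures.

γ = 1/√(1 − β²) = 1/√(1 − 0.4624) = 1/√0.5376 = 1/0.733212 = 1.36386.
Kinetic energy: K = (γ − 1)mc² = (1.36386 − 1) × 493.7 MeV = 0.36386 × 493.7 = 180 MeV.

180 MeV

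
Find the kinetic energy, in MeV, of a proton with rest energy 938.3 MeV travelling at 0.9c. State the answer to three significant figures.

1210 MeV

Lorentz factor: γ = (1 − 0.81)^(−1/2) = 2.2942.
Kinetic energy: K = (γ − 1)mc² = (2.2942 − 1) × 938.3 MeV = 1.2942 × 938.3 = 1210 MeV.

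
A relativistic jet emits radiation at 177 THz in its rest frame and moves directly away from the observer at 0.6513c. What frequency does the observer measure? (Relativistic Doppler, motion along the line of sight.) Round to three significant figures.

81.3 THz

Relativistic Doppler (source moving away): f_obs = f_src · √((1−β)/(1+β)).
With β = 0.6513: factor = √(0.3487/1.6513) = 0.45953.
f_obs = 177 × 0.45953 = 81.3 THz.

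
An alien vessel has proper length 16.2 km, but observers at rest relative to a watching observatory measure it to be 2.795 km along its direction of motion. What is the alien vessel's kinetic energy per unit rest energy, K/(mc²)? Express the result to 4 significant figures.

Length contraction gives γ = L₀/L = 16.2/2.795 = 5.79606.
Since K = (γ−1)mc², K/(mc²) = 5.79606 − 1 = 4.796.

4.796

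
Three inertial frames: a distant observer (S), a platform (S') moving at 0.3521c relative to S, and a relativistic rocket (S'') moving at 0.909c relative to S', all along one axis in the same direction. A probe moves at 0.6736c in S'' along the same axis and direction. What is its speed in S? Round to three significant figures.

0.991c

First combine the probe and relativistic rocket (S''→S'): u₁ = (0.6736 + 0.909)/(1 + 0.6736×0.909) = 1.5826/1.6123024 = 0.98158.
Then combine with the platform (S'→S): u = (0.98158 + 0.3521)/(1 + 0.98158×0.3521) = 1.33368/1.345614318 = 0.99113.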